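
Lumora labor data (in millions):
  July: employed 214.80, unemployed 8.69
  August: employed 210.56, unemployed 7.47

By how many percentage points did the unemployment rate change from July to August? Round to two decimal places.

The unemployment rate changed by −0.46 percentage points.

July: labor force = 214.80 + 8.69 = 223.49; u = 8.69/223.49 = 3.89%.
August: labor force = 210.56 + 7.47 = 218.03; u = 7.47/218.03 = 3.43%.
Change = 3.43% − 3.89% = −0.46 pp.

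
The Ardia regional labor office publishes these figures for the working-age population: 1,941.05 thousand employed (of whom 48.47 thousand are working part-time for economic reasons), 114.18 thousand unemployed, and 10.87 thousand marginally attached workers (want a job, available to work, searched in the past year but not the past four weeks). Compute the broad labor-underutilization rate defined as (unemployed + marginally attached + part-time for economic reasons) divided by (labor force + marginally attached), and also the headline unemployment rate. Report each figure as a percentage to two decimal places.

Broad underutilization rate ≈ 8.40%; headline unemployment rate ≈ 5.56%.

Labor force = 1,941.05 + 114.18 = 2,055.23 thousand.
Numerator = 114.18 + 10.87 + 48.47 = 173.52 thousand.
Denominator = 2,055.23 + 10.87 = 2,066.10 thousand.
Broad rate = 173.52 / 2,066.10 = 8.40%.
Headline unemployment rate = 114.18 / 2,055.23 = 5.56%.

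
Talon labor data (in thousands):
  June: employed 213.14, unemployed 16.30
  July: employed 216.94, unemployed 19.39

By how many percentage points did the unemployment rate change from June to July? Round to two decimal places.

The unemployment rate changed by +1.10 percentage points.

June: labor force = 213.14 + 16.30 = 229.44; u = 16.30/229.44 = 7.10%.
July: labor force = 216.94 + 19.39 = 236.33; u = 19.39/236.33 = 8.20%.
Change = 8.20% − 7.10% = +1.10 pp.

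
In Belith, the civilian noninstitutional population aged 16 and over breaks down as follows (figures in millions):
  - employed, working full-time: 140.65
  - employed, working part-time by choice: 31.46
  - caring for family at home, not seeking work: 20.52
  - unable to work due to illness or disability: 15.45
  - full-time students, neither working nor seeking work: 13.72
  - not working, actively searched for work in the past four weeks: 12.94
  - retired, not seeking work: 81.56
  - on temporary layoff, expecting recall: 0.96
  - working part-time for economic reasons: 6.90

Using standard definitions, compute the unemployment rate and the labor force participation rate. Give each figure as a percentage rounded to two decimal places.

Unemployment rate ≈ 7.21%; labor force participation rate ≈ 59.51%.

Employed = 140.65 + 31.46 + 6.90 = 179.01 million (anyone who worked, including part-time for economic reasons, counts as employed).
Unemployed = 12.94 + 0.96 = 13.90 million (jobless and actively searching, or on temporary layoff).
Labor force = 179.01 + 13.90 = 192.91 million.
Not in labor force = 20.52 + 15.45 + 13.72 + 81.56 = 131.25 million (those not working and not actively searching are outside the labor force).
Civilian working-age population = 192.91 + 131.25 = 324.16 million.
Unemployment rate = 13.90 / 192.91 = 7.21%.
Labor force participation rate = 192.91 / 324.16 = 59.51%.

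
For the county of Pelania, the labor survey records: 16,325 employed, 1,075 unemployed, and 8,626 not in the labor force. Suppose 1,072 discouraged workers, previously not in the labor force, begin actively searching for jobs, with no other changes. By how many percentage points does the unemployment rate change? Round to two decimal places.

The unemployment rate changes by +5.44 percentage points.

Initially, labor force = 16,325 + 1,075 = 17,400, so u = 1,075/17,400 = 6.18%.
After the change, unemployed and labor force both rise by 1,072 → E = 16,325, U = 2,147, labor force = 18,472.
New unemployment rate = 2,147 / 18,472 = 11.62%.
Change = 11.62% − 6.18% = +5.44 percentage points.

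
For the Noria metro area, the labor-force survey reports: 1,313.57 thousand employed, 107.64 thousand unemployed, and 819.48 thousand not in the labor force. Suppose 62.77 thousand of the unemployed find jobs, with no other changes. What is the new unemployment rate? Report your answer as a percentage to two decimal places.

Initially, labor force = 1,313.57 + 107.64 = 1,421.21 thousand, so u = 107.64/1,421.21 = 7.57%.
After the change, unemployed falls and employed rises by 62.77; labor force unchanged → E = 1,376.34, U = 44.87, labor force = 1,421.21 thousand.
New unemployment rate = 44.87 / 1,421.21 = 3.16%.

New unemployment rate ≈ 3.16%.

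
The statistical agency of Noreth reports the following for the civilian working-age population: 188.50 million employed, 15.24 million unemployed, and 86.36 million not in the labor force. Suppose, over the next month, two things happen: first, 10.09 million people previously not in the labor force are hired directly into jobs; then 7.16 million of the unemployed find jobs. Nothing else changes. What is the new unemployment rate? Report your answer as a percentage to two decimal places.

Initially, labor force = 188.50 + 15.24 = 203.74 million, so u = 15.24/203.74 = 7.48%.
After the first change, employed and labor force both rise by 10.09; unemployed unchanged → E = 198.59, U = 15.24, labor force = 213.83 million.
After the second change, unemployed falls and employed rises by 7.16; labor force unchanged → E = 205.75, U = 8.08, labor force = 213.83 million.
New unemployment rate = 8.08 / 213.83 = 3.78%.

New unemployment rate ≈ 3.78%.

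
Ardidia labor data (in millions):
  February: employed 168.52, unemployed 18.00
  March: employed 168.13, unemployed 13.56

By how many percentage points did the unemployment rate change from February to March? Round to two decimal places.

February: labor force = 168.52 + 18.00 = 186.52; u = 18.00/186.52 = 9.65%.
March: labor force = 168.13 + 13.56 = 181.69; u = 13.56/181.69 = 7.46%.
Change = 7.46% − 9.65% = −2.19 pp.

The unemployment rate changed by −2.19 percentage points.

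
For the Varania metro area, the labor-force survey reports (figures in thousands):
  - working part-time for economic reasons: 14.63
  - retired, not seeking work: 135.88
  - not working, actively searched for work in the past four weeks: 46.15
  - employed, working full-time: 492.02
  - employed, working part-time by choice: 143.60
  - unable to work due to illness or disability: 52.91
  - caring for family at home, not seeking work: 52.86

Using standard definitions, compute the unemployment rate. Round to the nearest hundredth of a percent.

Employed = 14.63 + 492.02 + 143.60 = 650.25 thousand (anyone who worked, including part-time for economic reasons, counts as employed).
Unemployed = 46.15 thousand.
Labor force = 650.25 + 46.15 = 696.40 thousand.
Unemployment rate = 46.15 / 696.40 = 6.63%.

Unemployment rate ≈ 6.63%.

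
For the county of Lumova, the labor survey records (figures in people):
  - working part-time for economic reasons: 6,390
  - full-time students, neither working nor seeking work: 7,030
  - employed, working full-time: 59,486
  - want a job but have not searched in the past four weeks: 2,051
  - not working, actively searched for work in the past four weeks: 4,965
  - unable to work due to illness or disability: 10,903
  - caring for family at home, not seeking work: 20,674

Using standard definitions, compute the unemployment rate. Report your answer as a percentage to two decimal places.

Employed = 6,390 + 59,486 = 65,876 (anyone who worked, including part-time for economic reasons, counts as employed).
Unemployed = 4,965.
Labor force = 65,876 + 4,965 = 70,841.
Unemployment rate = 4,965 / 70,841 = 7.01%.

Unemployment rate ≈ 7.01%.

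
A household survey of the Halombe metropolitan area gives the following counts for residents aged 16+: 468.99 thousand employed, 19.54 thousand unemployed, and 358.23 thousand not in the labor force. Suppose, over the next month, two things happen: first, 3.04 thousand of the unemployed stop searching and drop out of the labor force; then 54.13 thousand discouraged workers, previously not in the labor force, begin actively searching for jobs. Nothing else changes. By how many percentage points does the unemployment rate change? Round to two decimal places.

Initially, labor force = 468.99 + 19.54 = 488.53 thousand, so u = 19.54/488.53 = 4.00%.
After the first change, unemployed and labor force both fall by 3.04 → E = 468.99, U = 16.50, labor force = 485.49 thousand.
After the second change, unemployed and labor force both rise by 54.13 → E = 468.99, U = 70.63, labor force = 539.62 thousand.
New unemployment rate = 70.63 / 539.62 = 13.09%.
Change = 13.09% − 4.00% = +9.09 percentage points.

The unemployment rate changes by +9.09 percentage points.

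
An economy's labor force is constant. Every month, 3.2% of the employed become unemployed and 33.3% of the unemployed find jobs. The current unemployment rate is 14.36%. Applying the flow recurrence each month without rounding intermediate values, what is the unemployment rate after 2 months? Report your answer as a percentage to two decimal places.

Unemployment rate after two months ≈ 11.02%.

With a fixed labor force, u_{t+1} = u_t + s·(1−u_t) − f·u_t = u_t·(1−s−f) + s.
Here 1−s−f = 0.635 and s = 0.032.
u_1 = 0.143600 × 0.635 + 0.032 = 0.123186.
u_2 = 0.123186 × 0.635 + 0.032 = 0.110223.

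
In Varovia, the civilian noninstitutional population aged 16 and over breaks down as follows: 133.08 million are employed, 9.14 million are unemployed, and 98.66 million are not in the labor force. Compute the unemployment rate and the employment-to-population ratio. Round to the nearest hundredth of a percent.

Labor force = employed + unemployed = 133.08 + 9.14 = 142.22 million.
Working-age population = 142.22 + 98.66 = 240.88 million.
Unemployment rate = 9.14 / 142.22 = 6.43%.
Employment-population ratio = 133.08 / 240.88 = 55.25%.

Unemployment rate ≈ 6.43%; employment-population ratio ≈ 55.25%.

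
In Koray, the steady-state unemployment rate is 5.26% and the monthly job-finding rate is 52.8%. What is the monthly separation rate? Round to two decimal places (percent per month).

Separation rate ≈ 2.93% per month.

From u* = s/(s+f): s = u·f/(1−u).
s = 0.0526 × 52.8 / (1 − 0.0526) = 2.7773 / 0.9474 ≈ 2.93% per month.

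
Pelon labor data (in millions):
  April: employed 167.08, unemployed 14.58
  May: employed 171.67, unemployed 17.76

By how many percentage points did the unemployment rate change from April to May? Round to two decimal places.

April: labor force = 167.08 + 14.58 = 181.66; u = 14.58/181.66 = 8.03%.
May: labor force = 171.67 + 17.76 = 189.43; u = 17.76/189.43 = 9.38%.
Change = 9.38% − 8.03% = +1.35 pp.

The unemployment rate changed by +1.35 percentage points.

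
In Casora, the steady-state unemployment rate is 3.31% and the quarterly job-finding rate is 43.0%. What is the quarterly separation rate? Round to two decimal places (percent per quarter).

From u* = s/(s+f): s = u·f/(1−u).
s = 0.0331 × 43.0 / (1 − 0.0331) = 1.4233 / 0.9669 ≈ 1.47% per quarter.

Separation rate ≈ 1.47% per quarter.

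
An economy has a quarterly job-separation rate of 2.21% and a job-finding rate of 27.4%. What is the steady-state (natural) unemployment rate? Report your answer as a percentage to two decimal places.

Steady-state unemployment rate ≈ 7.46%.

At steady state the flows balance: s·E = f·U, so U/(E+U) = s/(s+f).
u* = 2.21 / (2.21 + 27.4) = 2.21 / 29.61 = 7.46%.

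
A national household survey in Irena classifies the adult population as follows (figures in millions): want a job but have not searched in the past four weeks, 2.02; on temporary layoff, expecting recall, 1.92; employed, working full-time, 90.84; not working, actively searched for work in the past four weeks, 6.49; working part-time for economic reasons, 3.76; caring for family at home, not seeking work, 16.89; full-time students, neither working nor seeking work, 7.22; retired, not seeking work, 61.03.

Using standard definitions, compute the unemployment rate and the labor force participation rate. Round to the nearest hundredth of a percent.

Employed = 90.84 + 3.76 = 94.60 million (anyone who worked, including part-time for economic reasons, counts as employed).
Unemployed = 1.92 + 6.49 = 8.41 million (jobless and actively searching, or on temporary layoff).
Labor force = 94.60 + 8.41 = 103.01 million.
Not in labor force = 2.02 + 16.89 + 7.22 + 61.03 = 87.16 million (those not working and not actively searching are outside the labor force — including those who want a job but have given up searching).
Civilian working-age population = 103.01 + 87.16 = 190.17 million.
Unemployment rate = 8.41 / 103.01 = 8.16%.
Labor force participation rate = 103.01 / 190.17 = 54.17%.

Unemployment rate ≈ 8.16%; labor force participation rate ≈ 54.17%.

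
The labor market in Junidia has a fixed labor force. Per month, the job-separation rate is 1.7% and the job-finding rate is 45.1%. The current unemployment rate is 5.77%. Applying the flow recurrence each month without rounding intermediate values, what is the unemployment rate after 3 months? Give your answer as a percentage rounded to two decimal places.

Unemployment rate after three months ≈ 3.95%.

With a fixed labor force, u_{t+1} = u_t + s·(1−u_t) − f·u_t = u_t·(1−s−f) + s.
Here 1−s−f = 0.532 and s = 0.017.
u_1 = 0.057700 × 0.532 + 0.017 = 0.047696.
u_2 = 0.047696 × 0.532 + 0.017 = 0.042374.
u_3 = 0.042374 × 0.532 + 0.017 = 0.039543.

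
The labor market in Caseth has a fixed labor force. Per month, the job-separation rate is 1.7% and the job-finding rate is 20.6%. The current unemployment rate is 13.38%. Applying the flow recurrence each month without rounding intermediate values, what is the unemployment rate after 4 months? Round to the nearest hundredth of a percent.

Unemployment rate after four months ≈ 9.72%.

With a fixed labor force, u_{t+1} = u_t + s·(1−u_t) − f·u_t = u_t·(1−s−f) + s.
Here 1−s−f = 0.777 and s = 0.017.
u_1 = 0.133800 × 0.777 + 0.017 = 0.120963.
u_2 = 0.120963 × 0.777 + 0.017 = 0.110988.
u_3 = 0.110988 × 0.777 + 0.017 = 0.103238.
u_4 = 0.103238 × 0.777 + 0.017 = 0.097216.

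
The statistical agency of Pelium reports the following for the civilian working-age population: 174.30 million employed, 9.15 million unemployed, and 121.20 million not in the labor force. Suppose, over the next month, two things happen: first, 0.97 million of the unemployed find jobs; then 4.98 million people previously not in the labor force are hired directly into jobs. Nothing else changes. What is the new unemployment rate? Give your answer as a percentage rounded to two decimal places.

New unemployment rate ≈ 4.34%.

Initially, labor force = 174.30 + 9.15 = 183.45 million, so u = 9.15/183.45 = 4.99%.
After the first change, unemployed falls and employed rises by 0.97; labor force unchanged → E = 175.27, U = 8.18, labor force = 183.45 million.
After the second change, employed and labor force both rise by 4.98; unemployed unchanged → E = 180.25, U = 8.18, labor force = 188.43 million.
New unemployment rate = 8.18 / 188.43 = 4.34%.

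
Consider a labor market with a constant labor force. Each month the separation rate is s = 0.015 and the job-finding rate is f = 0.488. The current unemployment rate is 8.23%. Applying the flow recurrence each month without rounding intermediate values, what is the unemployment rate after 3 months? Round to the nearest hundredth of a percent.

Unemployment rate after three months ≈ 3.63%.

With a fixed labor force, u_{t+1} = u_t + s·(1−u_t) − f·u_t = u_t·(1−s−f) + s.
Here 1−s−f = 0.497 and s = 0.015.
u_1 = 0.082300 × 0.497 + 0.015 = 0.055903.
u_2 = 0.055903 × 0.497 + 0.015 = 0.042784.
u_3 = 0.042784 × 0.497 + 0.015 = 0.036264.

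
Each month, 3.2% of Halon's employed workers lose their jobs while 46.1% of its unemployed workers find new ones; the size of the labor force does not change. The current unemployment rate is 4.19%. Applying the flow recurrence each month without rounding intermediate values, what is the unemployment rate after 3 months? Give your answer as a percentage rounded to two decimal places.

With a fixed labor force, u_{t+1} = u_t + s·(1−u_t) − f·u_t = u_t·(1−s−f) + s.
Here 1−s−f = 0.507 and s = 0.032.
u_1 = 0.041900 × 0.507 + 0.032 = 0.053243.
u_2 = 0.053243 × 0.507 + 0.032 = 0.058994.
u_3 = 0.058994 × 0.507 + 0.032 = 0.061910.

Unemployment rate after three months ≈ 6.19%.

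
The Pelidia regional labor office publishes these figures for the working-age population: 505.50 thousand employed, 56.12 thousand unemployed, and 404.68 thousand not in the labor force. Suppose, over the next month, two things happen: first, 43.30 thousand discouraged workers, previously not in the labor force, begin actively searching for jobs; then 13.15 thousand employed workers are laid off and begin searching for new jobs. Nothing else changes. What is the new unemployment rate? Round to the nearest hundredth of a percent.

Initially, labor force = 505.50 + 56.12 = 561.62 thousand, so u = 56.12/561.62 = 9.99%.
After the first change, unemployed and labor force both rise by 43.30 → E = 505.50, U = 99.42, labor force = 604.92 thousand.
After the second change, employed falls and unemployed rises by 13.15; labor force unchanged → E = 492.35, U = 112.57, labor force = 604.92 thousand.
New unemployment rate = 112.57 / 604.92 = 18.61%.

New unemployment rate ≈ 18.61%.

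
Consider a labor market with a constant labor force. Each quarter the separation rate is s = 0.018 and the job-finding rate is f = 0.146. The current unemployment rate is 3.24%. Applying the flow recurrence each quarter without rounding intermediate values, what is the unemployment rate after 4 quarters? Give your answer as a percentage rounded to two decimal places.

Unemployment rate after four quarters ≈ 7.20%.

With a fixed labor force, u_{t+1} = u_t + s·(1−u_t) − f·u_t = u_t·(1−s−f) + s.
Here 1−s−f = 0.836 and s = 0.018.
u_1 = 0.032400 × 0.836 + 0.018 = 0.045086.
u_2 = 0.045086 × 0.836 + 0.018 = 0.055692.
u_3 = 0.055692 × 0.836 + 0.018 = 0.064559.
u_4 = 0.064559 × 0.836 + 0.018 = 0.071971.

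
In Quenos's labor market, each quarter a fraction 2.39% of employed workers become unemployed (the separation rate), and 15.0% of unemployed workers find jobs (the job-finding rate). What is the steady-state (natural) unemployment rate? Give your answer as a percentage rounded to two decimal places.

At steady state the flows balance: s·E = f·U, so U/(E+U) = s/(s+f).
u* = 2.39 / (2.39 + 15.0) = 2.39 / 17.39 = 13.74%.

Steady-state unemployment rate ≈ 13.74%.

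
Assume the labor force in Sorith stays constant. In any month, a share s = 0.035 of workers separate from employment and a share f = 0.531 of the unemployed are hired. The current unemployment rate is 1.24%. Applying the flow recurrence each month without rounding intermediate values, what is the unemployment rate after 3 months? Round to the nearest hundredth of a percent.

With a fixed labor force, u_{t+1} = u_t + s·(1−u_t) − f·u_t = u_t·(1−s−f) + s.
Here 1−s−f = 0.434 and s = 0.035.
u_1 = 0.012400 × 0.434 + 0.035 = 0.040382.
u_2 = 0.040382 × 0.434 + 0.035 = 0.052526.
u_3 = 0.052526 × 0.434 + 0.035 = 0.057796.

Unemployment rate after three months ≈ 5.78%.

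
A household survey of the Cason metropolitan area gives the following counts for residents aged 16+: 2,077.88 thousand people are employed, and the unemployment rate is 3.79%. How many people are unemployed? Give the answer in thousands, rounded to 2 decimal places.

About 81.85 thousand are unemployed.

Let U be the number unemployed. The labor force is E + U, and U/(E+U) = 0.0379.
So U = 0.0379 × 2,077.88 / (1 − 0.0379) = 78.7517 / 0.9621 ≈ 81.85 thousand.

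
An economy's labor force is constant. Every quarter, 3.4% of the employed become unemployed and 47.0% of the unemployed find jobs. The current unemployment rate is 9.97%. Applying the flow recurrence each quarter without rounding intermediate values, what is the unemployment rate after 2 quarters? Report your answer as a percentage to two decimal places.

Unemployment rate after two quarters ≈ 7.54%.

With a fixed labor force, u_{t+1} = u_t + s·(1−u_t) − f·u_t = u_t·(1−s−f) + s.
Here 1−s−f = 0.496 and s = 0.034.
u_1 = 0.099700 × 0.496 + 0.034 = 0.083451.
u_2 = 0.083451 × 0.496 + 0.034 = 0.075392.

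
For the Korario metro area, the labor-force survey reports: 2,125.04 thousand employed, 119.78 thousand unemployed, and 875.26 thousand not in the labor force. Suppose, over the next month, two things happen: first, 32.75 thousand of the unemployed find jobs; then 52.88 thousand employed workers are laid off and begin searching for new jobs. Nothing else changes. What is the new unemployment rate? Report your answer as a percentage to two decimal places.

New unemployment rate ≈ 6.23%.

Initially, labor force = 2,125.04 + 119.78 = 2,244.82 thousand, so u = 119.78/2,244.82 = 5.34%.
After the first change, unemployed falls and employed rises by 32.75; labor force unchanged → E = 2,157.79, U = 87.03, labor force = 2,244.82 thousand.
After the second change, employed falls and unemployed rises by 52.88; labor force unchanged → E = 2,104.91, U = 139.91, labor force = 2,244.82 thousand.
New unemployment rate = 139.91 / 2,244.82 = 6.23%.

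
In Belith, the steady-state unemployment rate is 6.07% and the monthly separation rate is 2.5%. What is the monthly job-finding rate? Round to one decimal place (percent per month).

From u* = s/(s+f): f = s·(1−u)/u.
f = 2.5 × (1 − 0.0607) / 0.0607 = 2.3483 / 0.0607 ≈ 38.7% per month.

Job-finding rate ≈ 38.7% per month.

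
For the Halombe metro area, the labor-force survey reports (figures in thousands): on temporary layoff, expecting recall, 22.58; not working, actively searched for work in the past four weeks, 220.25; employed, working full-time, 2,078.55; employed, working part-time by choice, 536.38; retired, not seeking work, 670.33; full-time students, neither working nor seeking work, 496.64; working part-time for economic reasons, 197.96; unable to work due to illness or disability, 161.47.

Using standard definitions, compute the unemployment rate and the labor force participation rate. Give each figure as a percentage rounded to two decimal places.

Employed = 2,078.55 + 536.38 + 197.96 = 2,812.89 thousand (anyone who worked, including part-time for economic reasons, counts as employed).
Unemployed = 22.58 + 220.25 = 242.83 thousand (jobless and actively searching, or on temporary layoff).
Labor force = 2,812.89 + 242.83 = 3,055.72 thousand.
Not in labor force = 670.33 + 496.64 + 161.47 = 1,328.44 thousand (those not working and not actively searching are outside the labor force).
Civilian working-age population = 3,055.72 + 1,328.44 = 4,384.16 thousand.
Unemployment rate = 242.83 / 3,055.72 = 7.95%.
Labor force participation rate = 3,055.72 / 4,384.16 = 69.70%.

Unemployment rate ≈ 7.95%; labor force participation rate ≈ 69.70%.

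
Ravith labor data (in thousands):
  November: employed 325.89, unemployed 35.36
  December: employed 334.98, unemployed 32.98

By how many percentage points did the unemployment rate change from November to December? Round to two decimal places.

The unemployment rate changed by −0.83 percentage points.

November: labor force = 325.89 + 35.36 = 361.25; u = 35.36/361.25 = 9.79%.
December: labor force = 334.98 + 32.98 = 367.96; u = 32.98/367.96 = 8.96%.
Change = 8.96% − 9.79% = −0.83 pp.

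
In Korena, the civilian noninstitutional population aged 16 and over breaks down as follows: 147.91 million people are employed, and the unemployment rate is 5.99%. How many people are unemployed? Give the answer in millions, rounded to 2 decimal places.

About 9.42 million are unemployed.

Let U be the number unemployed. The labor force is E + U, and U/(E+U) = 0.0599.
So U = 0.0599 × 147.91 / (1 − 0.0599) = 8.8598 / 0.9401 ≈ 9.42 million.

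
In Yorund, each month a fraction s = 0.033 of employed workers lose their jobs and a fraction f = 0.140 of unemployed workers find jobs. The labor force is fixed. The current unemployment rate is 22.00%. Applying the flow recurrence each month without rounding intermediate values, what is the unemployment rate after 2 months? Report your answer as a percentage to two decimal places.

Unemployment rate after two months ≈ 21.08%.

With a fixed labor force, u_{t+1} = u_t + s·(1−u_t) − f·u_t = u_t·(1−s−f) + s.
Here 1−s−f = 0.827 and s = 0.033.
u_1 = 0.220000 × 0.827 + 0.033 = 0.214940.
u_2 = 0.214940 × 0.827 + 0.033 = 0.210755.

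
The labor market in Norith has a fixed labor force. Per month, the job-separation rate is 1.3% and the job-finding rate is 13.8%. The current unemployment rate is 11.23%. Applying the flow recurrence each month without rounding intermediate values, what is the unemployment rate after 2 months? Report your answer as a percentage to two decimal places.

Unemployment rate after two months ≈ 10.50%.

With a fixed labor force, u_{t+1} = u_t + s·(1−u_t) − f·u_t = u_t·(1−s−f) + s.
Here 1−s−f = 0.849 and s = 0.013.
u_1 = 0.112300 × 0.849 + 0.013 = 0.108343.
u_2 = 0.108343 × 0.849 + 0.013 = 0.104983.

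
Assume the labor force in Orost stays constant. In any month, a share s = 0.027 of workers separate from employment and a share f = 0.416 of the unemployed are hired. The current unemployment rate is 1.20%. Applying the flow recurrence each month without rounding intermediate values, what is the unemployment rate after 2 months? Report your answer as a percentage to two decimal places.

With a fixed labor force, u_{t+1} = u_t + s·(1−u_t) − f·u_t = u_t·(1−s−f) + s.
Here 1−s−f = 0.557 and s = 0.027.
u_1 = 0.012000 × 0.557 + 0.027 = 0.033684.
u_2 = 0.033684 × 0.557 + 0.027 = 0.045762.

Unemployment rate after two months ≈ 4.58%.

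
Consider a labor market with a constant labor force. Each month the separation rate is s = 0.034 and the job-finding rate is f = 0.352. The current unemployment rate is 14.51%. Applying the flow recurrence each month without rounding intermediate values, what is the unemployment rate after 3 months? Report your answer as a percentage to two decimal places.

Unemployment rate after three months ≈ 10.13%.

With a fixed labor force, u_{t+1} = u_t + s·(1−u_t) − f·u_t = u_t·(1−s−f) + s.
Here 1−s−f = 0.614 and s = 0.034.
u_1 = 0.145100 × 0.614 + 0.034 = 0.123091.
u_2 = 0.123091 × 0.614 + 0.034 = 0.109578.
u_3 = 0.109578 × 0.614 + 0.034 = 0.101281.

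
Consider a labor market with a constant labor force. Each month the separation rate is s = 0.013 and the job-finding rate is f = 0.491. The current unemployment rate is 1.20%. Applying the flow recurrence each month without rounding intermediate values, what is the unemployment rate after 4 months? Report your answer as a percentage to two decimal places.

With a fixed labor force, u_{t+1} = u_t + s·(1−u_t) − f·u_t = u_t·(1−s−f) + s.
Here 1−s−f = 0.496 and s = 0.013.
u_1 = 0.012000 × 0.496 + 0.013 = 0.018952.
u_2 = 0.018952 × 0.496 + 0.013 = 0.022400.
u_3 = 0.022400 × 0.496 + 0.013 = 0.024110.
u_4 = 0.024110 × 0.496 + 0.013 = 0.024959.

Unemployment rate after four months ≈ 2.50%.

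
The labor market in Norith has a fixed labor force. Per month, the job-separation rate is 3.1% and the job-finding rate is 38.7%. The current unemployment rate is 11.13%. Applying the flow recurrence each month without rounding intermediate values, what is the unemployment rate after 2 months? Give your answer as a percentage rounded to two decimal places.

Unemployment rate after two months ≈ 8.67%.

With a fixed labor force, u_{t+1} = u_t + s·(1−u_t) − f·u_t = u_t·(1−s−f) + s.
Here 1−s−f = 0.582 and s = 0.031.
u_1 = 0.111300 × 0.582 + 0.031 = 0.095777.
u_2 = 0.095777 × 0.582 + 0.031 = 0.086742.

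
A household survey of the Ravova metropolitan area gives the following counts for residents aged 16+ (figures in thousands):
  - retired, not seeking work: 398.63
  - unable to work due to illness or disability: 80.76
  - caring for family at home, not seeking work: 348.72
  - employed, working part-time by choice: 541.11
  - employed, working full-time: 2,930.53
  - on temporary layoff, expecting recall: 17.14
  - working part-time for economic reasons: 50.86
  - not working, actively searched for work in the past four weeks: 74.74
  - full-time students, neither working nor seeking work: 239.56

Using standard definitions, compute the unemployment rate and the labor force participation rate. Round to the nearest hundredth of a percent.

Unemployment rate ≈ 2.54%; labor force participation rate ≈ 77.20%.

Employed = 541.11 + 2,930.53 + 50.86 = 3,522.50 thousand (anyone who worked, including part-time for economic reasons, counts as employed).
Unemployed = 17.14 + 74.74 = 91.88 thousand (jobless and actively searching, or on temporary layoff).
Labor force = 3,522.50 + 91.88 = 3,614.38 thousand.
Not in labor force = 398.63 + 80.76 + 348.72 + 239.56 = 1,067.67 thousand (those not working and not actively searching are outside the labor force).
Civilian working-age population = 3,614.38 + 1,067.67 = 4,682.05 thousand.
Unemployment rate = 91.88 / 3,614.38 = 2.54%.
Labor force participation rate = 3,614.38 / 4,682.05 = 77.20%.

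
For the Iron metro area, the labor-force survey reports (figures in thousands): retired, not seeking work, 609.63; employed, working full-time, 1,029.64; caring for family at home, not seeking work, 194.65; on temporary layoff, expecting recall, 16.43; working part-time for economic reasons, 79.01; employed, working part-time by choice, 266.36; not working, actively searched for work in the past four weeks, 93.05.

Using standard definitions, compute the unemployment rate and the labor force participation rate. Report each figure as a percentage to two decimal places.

Unemployment rate ≈ 7.37%; labor force participation rate ≈ 64.86%.

Employed = 1,029.64 + 79.01 + 266.36 = 1,375.01 thousand (anyone who worked, including part-time for economic reasons, counts as employed).
Unemployed = 16.43 + 93.05 = 109.48 thousand (jobless and actively searching, or on temporary layoff).
Labor force = 1,375.01 + 109.48 = 1,484.49 thousand.
Not in labor force = 609.63 + 194.65 = 804.28 thousand (those not working and not actively searching are outside the labor force).
Civilian working-age population = 1,484.49 + 804.28 = 2,288.77 thousand.
Unemployment rate = 109.48 / 1,484.49 = 7.37%.
Labor force participation rate = 1,484.49 / 2,288.77 = 64.86%.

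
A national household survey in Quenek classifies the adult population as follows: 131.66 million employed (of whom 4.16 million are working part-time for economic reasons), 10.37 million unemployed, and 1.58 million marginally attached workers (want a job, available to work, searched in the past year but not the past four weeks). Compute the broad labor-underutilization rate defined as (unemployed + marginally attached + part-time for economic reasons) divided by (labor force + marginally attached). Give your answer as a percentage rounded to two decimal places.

Labor force = 131.66 + 10.37 = 142.03 million.
Numerator = 10.37 + 1.58 + 4.16 = 16.11 million.
Denominator = 142.03 + 1.58 = 143.61 million.
Broad rate = 16.11 / 143.61 = 11.22%.

Broad underutilization rate ≈ 11.22%.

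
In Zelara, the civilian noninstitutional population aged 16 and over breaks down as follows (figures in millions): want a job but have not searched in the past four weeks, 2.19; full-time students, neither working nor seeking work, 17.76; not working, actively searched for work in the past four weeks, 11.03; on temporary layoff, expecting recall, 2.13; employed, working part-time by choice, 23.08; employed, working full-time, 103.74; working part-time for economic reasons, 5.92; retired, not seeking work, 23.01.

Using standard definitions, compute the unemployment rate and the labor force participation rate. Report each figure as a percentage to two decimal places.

Unemployment rate ≈ 9.02%; labor force participation rate ≈ 77.25%.

Employed = 23.08 + 103.74 + 5.92 = 132.74 million (anyone who worked, including part-time for economic reasons, counts as employed).
Unemployed = 11.03 + 2.13 = 13.16 million (jobless and actively searching, or on temporary layoff).
Labor force = 132.74 + 13.16 = 145.90 million.
Not in labor force = 2.19 + 17.76 + 23.01 = 42.96 million (those not working and not actively searching are outside the labor force — including those who want a job but have given up searching).
Civilian working-age population = 145.90 + 42.96 = 188.86 million.
Unemployment rate = 13.16 / 145.90 = 9.02%.
Labor force participation rate = 145.90 / 188.86 = 77.25%.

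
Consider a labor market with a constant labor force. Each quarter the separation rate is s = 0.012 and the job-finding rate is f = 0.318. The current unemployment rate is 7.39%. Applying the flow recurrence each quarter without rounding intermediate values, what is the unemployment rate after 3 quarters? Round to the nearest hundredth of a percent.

Unemployment rate after three quarters ≈ 4.77%.

With a fixed labor force, u_{t+1} = u_t + s·(1−u_t) − f·u_t = u_t·(1−s−f) + s.
Here 1−s−f = 0.670 and s = 0.012.
u_1 = 0.073900 × 0.670 + 0.012 = 0.061513.
u_2 = 0.061513 × 0.670 + 0.012 = 0.053214.
u_3 = 0.053214 × 0.670 + 0.012 = 0.047653.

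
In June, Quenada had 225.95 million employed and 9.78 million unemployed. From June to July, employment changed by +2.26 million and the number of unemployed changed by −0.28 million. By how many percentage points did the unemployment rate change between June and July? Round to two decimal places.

June: labor force = 225.95 + 9.78 = 235.73; u = 9.78/235.73 = 4.15%.
July: labor force = 228.21 + 9.50 = 237.71; u = 9.50/237.71 = 4.00%.
Change = 4.00% − 4.15% = −0.15 pp.

The unemployment rate changed by −0.15 percentage points.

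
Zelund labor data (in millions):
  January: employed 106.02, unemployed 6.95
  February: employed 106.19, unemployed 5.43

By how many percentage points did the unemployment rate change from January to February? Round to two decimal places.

The unemployment rate changed by −1.29 percentage points.

January: labor force = 106.02 + 6.95 = 112.97; u = 6.95/112.97 = 6.15%.
February: labor force = 106.19 + 5.43 = 111.62; u = 5.43/111.62 = 4.86%.
Change = 4.86% − 6.15% = −1.29 pp.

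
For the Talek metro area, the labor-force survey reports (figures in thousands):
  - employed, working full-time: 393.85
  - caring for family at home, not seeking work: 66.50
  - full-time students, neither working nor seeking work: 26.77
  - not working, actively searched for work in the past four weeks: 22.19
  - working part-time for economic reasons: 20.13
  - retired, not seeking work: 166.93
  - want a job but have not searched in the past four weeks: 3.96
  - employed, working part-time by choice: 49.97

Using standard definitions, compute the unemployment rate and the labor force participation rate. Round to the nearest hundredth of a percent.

Employed = 393.85 + 20.13 + 49.97 = 463.95 thousand (anyone who worked, including part-time for economic reasons, counts as employed).
Unemployed = 22.19 thousand.
Labor force = 463.95 + 22.19 = 486.14 thousand.
Not in labor force = 66.50 + 26.77 + 166.93 + 3.96 = 264.16 thousand (those not working and not actively searching are outside the labor force — including those who want a job but have given up searching).
Civilian working-age population = 486.14 + 264.16 = 750.30 thousand.
Unemployment rate = 22.19 / 486.14 = 4.56%.
Labor force participation rate = 486.14 / 750.30 = 64.79%.

Unemployment rate ≈ 4.56%; labor force participation rate ≈ 64.79%.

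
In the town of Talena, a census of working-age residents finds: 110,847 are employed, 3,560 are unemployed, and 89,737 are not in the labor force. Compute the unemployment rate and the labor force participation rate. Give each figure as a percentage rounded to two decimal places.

Unemployment rate ≈ 3.11%; labor force participation rate ≈ 56.04%.

Labor force = employed + unemployed = 110,847 + 3,560 = 114,407.
Working-age population = 114,407 + 89,737 = 204,144.
Unemployment rate = 3,560 / 114,407 = 3.11%.
Labor force participation rate = 114,407 / 204,144 = 56.04%.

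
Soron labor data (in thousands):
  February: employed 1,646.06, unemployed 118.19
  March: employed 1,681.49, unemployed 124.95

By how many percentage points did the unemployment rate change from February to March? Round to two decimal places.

The unemployment rate changed by +0.22 percentage points.

February: labor force = 1,646.06 + 118.19 = 1,764.25; u = 118.19/1,764.25 = 6.70%.
March: labor force = 1,681.49 + 124.95 = 1,806.44; u = 124.95/1,806.44 = 6.92%.
Change = 6.92% − 6.70% = +0.22 pp.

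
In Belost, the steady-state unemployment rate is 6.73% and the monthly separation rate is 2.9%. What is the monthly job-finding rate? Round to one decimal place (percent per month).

Job-finding rate ≈ 40.2% per month.

From u* = s/(s+f): f = s·(1−u)/u.
f = 2.9 × (1 − 0.0673) / 0.0673 = 2.7048 / 0.0673 ≈ 40.2% per month.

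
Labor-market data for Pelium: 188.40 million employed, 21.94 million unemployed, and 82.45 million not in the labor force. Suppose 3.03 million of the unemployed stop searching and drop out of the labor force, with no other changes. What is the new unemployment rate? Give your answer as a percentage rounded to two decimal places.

New unemployment rate ≈ 9.12%.

Initially, labor force = 188.40 + 21.94 = 210.34 million, so u = 21.94/210.34 = 10.43%.
After the change, unemployed and labor force both fall by 3.03 → E = 188.40, U = 18.91, labor force = 207.31 million.
New unemployment rate = 18.91 / 207.31 = 9.12%.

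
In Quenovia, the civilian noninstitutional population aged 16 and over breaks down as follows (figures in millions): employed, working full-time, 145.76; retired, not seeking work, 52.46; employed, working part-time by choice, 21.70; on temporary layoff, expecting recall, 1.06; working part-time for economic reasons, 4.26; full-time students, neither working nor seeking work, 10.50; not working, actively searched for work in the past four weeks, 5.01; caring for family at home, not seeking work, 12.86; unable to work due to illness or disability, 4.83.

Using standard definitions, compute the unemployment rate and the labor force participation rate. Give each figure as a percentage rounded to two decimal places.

Employed = 145.76 + 21.70 + 4.26 = 171.72 million (anyone who worked, including part-time for economic reasons, counts as employed).
Unemployed = 1.06 + 5.01 = 6.07 million (jobless and actively searching, or on temporary layoff).
Labor force = 171.72 + 6.07 = 177.79 million.
Not in labor force = 52.46 + 10.50 + 12.86 + 4.83 = 80.65 million (those not working and not actively searching are outside the labor force).
Civilian working-age population = 177.79 + 80.65 = 258.44 million.
Unemployment rate = 6.07 / 177.79 = 3.41%.
Labor force participation rate = 177.79 / 258.44 = 68.79%.

Unemployment rate ≈ 3.41%; labor force participation rate ≈ 68.79%.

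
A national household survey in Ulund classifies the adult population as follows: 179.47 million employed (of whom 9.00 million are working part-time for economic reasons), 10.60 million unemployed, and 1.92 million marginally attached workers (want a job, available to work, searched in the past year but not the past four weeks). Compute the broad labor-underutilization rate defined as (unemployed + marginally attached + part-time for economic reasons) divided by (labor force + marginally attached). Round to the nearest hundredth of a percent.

Broad underutilization rate ≈ 11.21%.

Labor force = 179.47 + 10.60 = 190.07 million.
Numerator = 10.60 + 1.92 + 9.00 = 21.52 million.
Denominator = 190.07 + 1.92 = 191.99 million.
Broad rate = 21.52 / 191.99 = 11.21%.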